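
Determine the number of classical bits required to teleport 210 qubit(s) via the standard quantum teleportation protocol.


Quantum teleportation requires 2 classical bits per qubit teleported.
210 qubit(s) -> 2 * 210 = 420 classical bits

420


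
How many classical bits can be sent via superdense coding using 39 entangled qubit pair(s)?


Superdense coding allows 2 classical bits per shared entangled pair.
39 pair(s) -> 2 * 39 = 78 classical bits

78


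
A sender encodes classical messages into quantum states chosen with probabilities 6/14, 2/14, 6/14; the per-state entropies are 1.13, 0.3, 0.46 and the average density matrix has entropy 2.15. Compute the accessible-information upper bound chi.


chi = S(rho) - sum_i p_i * S(rho_i)
Weighted entropy = 6/14 * 1.13 + 2/14 * 0.3 + 6/14 * 0.46
= 0.7243
chi = 2.15 - 0.7243
= 1.4257

1.4257


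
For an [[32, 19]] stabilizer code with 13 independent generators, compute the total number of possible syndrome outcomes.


Each stabilizer generator gives a binary (+1 or -1) measurement outcome.
With 13 independent generators:
Total syndromes = 2^13
= 8192

8192


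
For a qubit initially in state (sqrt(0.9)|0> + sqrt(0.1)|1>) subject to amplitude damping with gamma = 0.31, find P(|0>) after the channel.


For amplitude damping with parameter gamma on state sqrt(a)|0> + sqrt(b)|1>:
alpha^2 = 0.9, beta^2 = 0.1
P(|0>) = alpha^2 + gamma * beta^2
= 0.9 + 0.31 * 0.1
= 0.9 + 0.0310
= 0.9310

0.9310


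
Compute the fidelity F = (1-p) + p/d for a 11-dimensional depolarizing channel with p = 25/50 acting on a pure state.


F = (1-p) + p/d
= (1 - 0.5000) + 0.5000/11
= 0.5000 + 0.0455
= 0.5455

0.5455


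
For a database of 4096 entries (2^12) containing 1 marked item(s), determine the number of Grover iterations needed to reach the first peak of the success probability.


After j Grover iterations the success probability is P(j) = sin^2((2j+1)*theta), where sin(theta) = sqrt(k/N).
N = 2^12 = 4096, k = 1
sin(theta) = sqrt(k/N) = 0.015625
theta = arcsin(sqrt(k/N)) = 0.01562563585 rad
P(j) reaches its first maximum when (2j+1)*theta is as close as possible to pi/2, i.e. j = round(pi/(4*theta) - 1/2).
pi/(4*theta) - 1/2 = 49.7634
(For comparison, the common estimate pi/4 * sqrt(N/k) = 50.2655; the exact maximiser is used here.)
Optimal iterations = 50

50


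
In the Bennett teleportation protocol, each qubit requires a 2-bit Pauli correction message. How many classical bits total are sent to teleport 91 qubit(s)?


Quantum teleportation requires 2 classical bits per qubit teleported.
91 qubit(s) -> 2 * 91 = 182 classical bits

182


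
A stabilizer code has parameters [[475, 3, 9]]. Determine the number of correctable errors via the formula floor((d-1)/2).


Code parameters: [[475, 3, 9]], distance d = 9.
Number of correctable errors = floor((d-1)/2)
= floor((9 - 1)/2)
= floor(8/2)
= 4

4


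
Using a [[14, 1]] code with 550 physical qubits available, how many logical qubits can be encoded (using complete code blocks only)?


Each code block uses 14 physical qubits for 1 logical qubit(s).
Number of complete blocks = floor(550 / 14) = 39
Logical qubits = 39 * 1
= 39

39


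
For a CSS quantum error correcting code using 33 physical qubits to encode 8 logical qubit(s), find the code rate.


Code rate R = k/n
= 8/33
= 0.2424

0.2424


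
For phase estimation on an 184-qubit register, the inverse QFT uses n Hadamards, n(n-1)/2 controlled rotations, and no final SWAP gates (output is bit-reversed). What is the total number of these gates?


Hadamard gates: 184
Controlled rotations: n*(n-1)/2 = 184*183/2 = 16836
SWAP gates: 0 (omitted)
Total = 184 + 16836
= 17020

17020


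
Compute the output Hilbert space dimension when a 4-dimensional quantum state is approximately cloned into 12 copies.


Output space = H^(tensor 12) where dim(H) = 4
dim = 4^12
= 16 (after 2 factors)
= 64 (after 3 factors)
= 256 (after 4 factors)
= 1024 (after 5 factors)
= 4096 (after 6 factors)
= 16384 (after 7 factors)
= 65536 (after 8 factors)
= 262144 (after 9 factors)
= 1048576 (after 10 factors)
= 4194304 (after 11 factors)
= 16777216 (after 12 factors)
= 16777216

16777216


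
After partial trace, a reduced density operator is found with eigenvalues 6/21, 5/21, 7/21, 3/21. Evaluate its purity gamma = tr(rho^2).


tr(rho^2) = sum of eigenvalues squared
= (6/21)^2 + (5/21)^2 + (7/21)^2 + (3/21)^2
= (36 + 25 + 49 + 9) / 441
= 119/441
= 0.2698

0.2698


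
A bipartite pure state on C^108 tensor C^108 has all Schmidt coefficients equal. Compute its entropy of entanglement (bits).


For a maximally entangled state in d x d:
S = log2(d) = log2(108)
= 6.7549

6.7549


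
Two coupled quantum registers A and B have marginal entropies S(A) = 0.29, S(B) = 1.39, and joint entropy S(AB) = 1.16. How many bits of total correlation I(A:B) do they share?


I(A:B) = S(A) + S(B) - S(AB)
= 0.29 + 1.39 - 1.16
= 0.5200

0.5200


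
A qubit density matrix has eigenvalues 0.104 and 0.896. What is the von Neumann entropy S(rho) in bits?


S = -p*log2(p) - (1-p)*log2(1-p)
p = 0.1040, 1-p = 0.8960
= -0.1040 * log2(0.1040) - 0.8960 * log2(0.8960)
= -(-0.3396) - (-0.1420)
= 0.4815

0.4815


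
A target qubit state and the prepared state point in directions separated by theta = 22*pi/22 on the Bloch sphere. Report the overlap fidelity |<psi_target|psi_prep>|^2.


For states separated by angle theta on Bloch sphere:
F = cos^2(theta/2)
theta = 22*pi/22 = 3.1416
theta/2 = 1.5708
cos(theta/2) = 0.0000
F = 0.0000

0.0000


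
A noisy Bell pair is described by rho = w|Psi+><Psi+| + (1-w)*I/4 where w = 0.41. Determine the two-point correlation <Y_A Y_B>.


|Psi+> = (|01> + |10>)/sqrt(2)
For the pure Bell state, <Y_A Y_B> = +1 (Bell-state Pauli correlator).
The maximally-mixed part I/4 has tr(I/4 * P tensor P) = 0 for any traceless Pauli P.
So <Y_A Y_B>_rho = w * (+1) + (1 - w) * 0
= 0.41 * (+1)
= 0.4100

0.4100


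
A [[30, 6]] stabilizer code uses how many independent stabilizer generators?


For an [[n,k]] stabilizer code:
Number of stabilizer generators = n - k
= 30 - 6
= 24

24


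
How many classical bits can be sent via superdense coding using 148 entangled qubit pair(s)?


Superdense coding allows 2 classical bits per shared entangled pair.
148 pair(s) -> 2 * 148 = 296 classical bits

296


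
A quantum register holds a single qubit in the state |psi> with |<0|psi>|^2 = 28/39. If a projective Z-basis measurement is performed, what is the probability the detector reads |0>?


|alpha|^2 = 28/39 = 0.7179
|beta|^2 = 1 - 28/39 = 11/39 = 0.2821
P(|0>) = |alpha|^2 = 0.7179

0.7179


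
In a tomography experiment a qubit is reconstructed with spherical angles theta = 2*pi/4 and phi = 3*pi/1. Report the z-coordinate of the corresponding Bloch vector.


theta = 1.5708, phi = 9.4248
r_z = cos(theta) = 0.0000

0.0000


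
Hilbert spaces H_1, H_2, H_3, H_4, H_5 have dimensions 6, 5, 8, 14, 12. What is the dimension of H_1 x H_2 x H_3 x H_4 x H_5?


dim(H_1 x H_2 x H_3 x H_4 x H_5) = 6 * 5 * 8 * 14 * 12
= 30 * 8 * 14 * 12
= 240 * 14 * 12
= 3360 * 12
= 40320

40320


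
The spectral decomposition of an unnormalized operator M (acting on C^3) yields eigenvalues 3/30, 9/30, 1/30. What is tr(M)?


tr(M) = sum of eigenvalues
= 3/30 + 9/30 + 1/30
= 13/30
= 0.4333

0.4333


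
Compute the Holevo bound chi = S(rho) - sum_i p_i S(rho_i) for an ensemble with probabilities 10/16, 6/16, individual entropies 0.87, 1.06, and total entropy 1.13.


chi = S(rho) - sum_i p_i * S(rho_i)
Weighted entropy = 10/16 * 0.87 + 6/16 * 1.06
= 0.9412
chi = 1.13 - 0.9412
= 0.1887

0.1887


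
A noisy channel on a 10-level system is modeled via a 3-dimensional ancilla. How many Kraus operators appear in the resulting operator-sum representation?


Tracing out the environment in an orthonormal basis {|i>_E} gives Kraus operators K_i = <i|_E U |0>_E.
Number of Kraus operators = dim(H_env) = d_env
= 3

3


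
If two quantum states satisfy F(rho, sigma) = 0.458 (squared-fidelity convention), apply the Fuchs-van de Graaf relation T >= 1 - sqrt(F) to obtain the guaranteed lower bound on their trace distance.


Fuchs-van de Graaf (squared-fidelity convention): 1 - sqrt(F) <= T <= sqrt(1 - F).
Lower bound: T >= 1 - sqrt(F)
sqrt(F) = sqrt(0.458) = 0.6768
T >= 1 - 0.6768
T >= 0.3232

0.3232


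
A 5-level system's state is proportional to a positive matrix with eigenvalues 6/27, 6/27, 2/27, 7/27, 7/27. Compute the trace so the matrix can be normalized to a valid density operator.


tr(M) = sum of eigenvalues
= 6/27 + 6/27 + 2/27 + 7/27 + 7/27
= 28/27
= 1.0370

1.0370


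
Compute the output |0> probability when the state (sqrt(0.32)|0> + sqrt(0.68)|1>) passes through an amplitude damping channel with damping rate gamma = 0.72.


For amplitude damping with parameter gamma on state sqrt(a)|0> + sqrt(b)|1>:
alpha^2 = 0.32, beta^2 = 0.68
P(|0>) = alpha^2 + gamma * beta^2
= 0.32 + 0.72 * 0.68
= 0.32 + 0.4896
= 0.8096

0.8096


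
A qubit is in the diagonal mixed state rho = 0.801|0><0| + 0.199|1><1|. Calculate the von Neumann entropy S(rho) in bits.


S = -p*log2(p) - (1-p)*log2(1-p)
p = 0.8010, 1-p = 0.1990
= -0.8010 * log2(0.8010) - 0.1990 * log2(0.1990)
= -(-0.2564) - (-0.4635)
= 0.7199

0.7199


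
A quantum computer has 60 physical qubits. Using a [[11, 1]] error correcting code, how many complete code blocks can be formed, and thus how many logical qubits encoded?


Each code block uses 11 physical qubits for 1 logical qubit(s).
Number of complete blocks = floor(60 / 11) = 5
Logical qubits = 5 * 1
= 5

5


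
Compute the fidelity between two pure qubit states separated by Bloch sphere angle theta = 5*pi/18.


For states separated by angle theta on Bloch sphere:
F = cos^2(theta/2)
theta = 5*pi/18 = 0.8727
theta/2 = 0.4363
cos(theta/2) = 0.9063
F = 0.8214

0.8214


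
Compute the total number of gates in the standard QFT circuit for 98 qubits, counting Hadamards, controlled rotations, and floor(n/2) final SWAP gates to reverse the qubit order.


Hadamard gates: 98
Controlled rotations: n*(n-1)/2 = 98*97/2 = 4753
SWAP gates: floor(n/2) = floor(98/2) = 49
Total = 98 + 4753 + 49
= 4900

4900


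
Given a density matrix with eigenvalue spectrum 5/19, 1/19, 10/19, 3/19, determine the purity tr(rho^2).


tr(rho^2) = sum of eigenvalues squared
= (5/19)^2 + (1/19)^2 + (10/19)^2 + (3/19)^2
= (25 + 1 + 100 + 9) / 361
= 135/361
= 0.3740

0.3740


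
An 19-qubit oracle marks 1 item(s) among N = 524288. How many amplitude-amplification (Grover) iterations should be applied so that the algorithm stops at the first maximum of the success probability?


After j Grover iterations the success probability is P(j) = sin^2((2j+1)*theta), where sin(theta) = sqrt(k/N).
N = 2^19 = 524288, k = 1
sin(theta) = sqrt(k/N) = 0.001381067932
theta = arcsin(sqrt(k/N)) = 0.001381068371 rad
P(j) reaches its first maximum when (2j+1)*theta is as close as possible to pi/2, i.e. j = round(pi/(4*theta) - 1/2).
pi/(4*theta) - 1/2 = 568.1888
(For comparison, the common estimate pi/4 * sqrt(N/k) = 568.6890; the exact maximiser is used here.)
Optimal iterations = 568

568


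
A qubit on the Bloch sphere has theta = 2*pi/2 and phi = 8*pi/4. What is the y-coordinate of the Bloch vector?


theta = 3.1416, phi = 6.2832
r_y = sin(theta)*sin(phi) = 0.0000 * 0.0000
r_y = 0.0000

0.0000


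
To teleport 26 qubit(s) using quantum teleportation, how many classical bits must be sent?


Quantum teleportation requires 2 classical bits per qubit teleported.
26 qubit(s) -> 2 * 26 = 52 classical bits

52


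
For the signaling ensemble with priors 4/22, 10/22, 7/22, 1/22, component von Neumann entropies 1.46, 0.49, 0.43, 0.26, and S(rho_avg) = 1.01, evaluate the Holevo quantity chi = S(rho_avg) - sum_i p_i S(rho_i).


chi = S(rho) - sum_i p_i * S(rho_i)
Weighted entropy = 4/22 * 1.46 + 10/22 * 0.49 + 7/22 * 0.43 + 1/22 * 0.26
= 0.6368
chi = 1.01 - 0.6368
= 0.3732

0.3732


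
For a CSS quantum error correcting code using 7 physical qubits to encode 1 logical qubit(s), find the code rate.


Code rate R = k/n
= 1/7
= 0.1429

0.1429


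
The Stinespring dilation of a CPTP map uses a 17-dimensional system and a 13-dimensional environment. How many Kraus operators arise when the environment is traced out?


Tracing out the environment in an orthonormal basis {|i>_E} gives Kraus operators K_i = <i|_E U |0>_E.
Number of Kraus operators = dim(H_env) = d_env
= 13

13


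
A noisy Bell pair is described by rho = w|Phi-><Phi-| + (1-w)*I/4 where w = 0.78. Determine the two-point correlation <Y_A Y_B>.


|Phi-> = (|00> - |11>)/sqrt(2)
For the pure Bell state, <Y_A Y_B> = +1 (Bell-state Pauli correlator).
The maximally-mixed part I/4 has tr(I/4 * P tensor P) = 0 for any traceless Pauli P.
So <Y_A Y_B>_rho = w * (+1) + (1 - w) * 0
= 0.78 * (+1)
= 0.7800

0.7800


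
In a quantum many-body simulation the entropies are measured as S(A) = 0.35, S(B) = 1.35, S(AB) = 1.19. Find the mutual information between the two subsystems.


I(A:B) = S(A) + S(B) - S(AB)
= 0.35 + 1.35 - 1.19
= 0.5100

0.5100


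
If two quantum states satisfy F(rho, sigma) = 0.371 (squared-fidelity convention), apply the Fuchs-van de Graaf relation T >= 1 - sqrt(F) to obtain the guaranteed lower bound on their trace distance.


Fuchs-van de Graaf (squared-fidelity convention): 1 - sqrt(F) <= T <= sqrt(1 - F).
Lower bound: T >= 1 - sqrt(F)
sqrt(F) = sqrt(0.371) = 0.6091
T >= 1 - 0.6091
T >= 0.3909

0.3909


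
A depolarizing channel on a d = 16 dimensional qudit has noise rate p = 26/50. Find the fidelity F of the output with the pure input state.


F = (1-p) + p/d
= (1 - 0.5200) + 0.5200/16
= 0.4800 + 0.0325
= 0.5125

0.5125


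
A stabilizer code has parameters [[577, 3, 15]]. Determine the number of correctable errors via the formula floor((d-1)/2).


Code parameters: [[577, 3, 15]], distance d = 15.
Number of correctable errors = floor((d-1)/2)
= floor((15 - 1)/2)
= floor(14/2)
= 7

7


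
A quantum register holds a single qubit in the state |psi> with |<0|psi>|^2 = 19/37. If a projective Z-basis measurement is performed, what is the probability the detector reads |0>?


|alpha|^2 = 19/37 = 0.5135
|beta|^2 = 1 - 19/37 = 18/37 = 0.4865
P(|0>) = |alpha|^2 = 0.5135

0.5135


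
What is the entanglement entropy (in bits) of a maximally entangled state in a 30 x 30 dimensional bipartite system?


For a maximally entangled state in d x d:
S = log2(d) = log2(30)
= 4.9069

4.9069


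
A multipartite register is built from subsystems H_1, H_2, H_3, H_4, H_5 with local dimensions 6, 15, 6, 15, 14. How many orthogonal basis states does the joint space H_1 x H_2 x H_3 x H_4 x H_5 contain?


dim(H_1 x H_2 x H_3 x H_4 x H_5) = 6 * 15 * 6 * 15 * 14
= 90 * 6 * 15 * 14
= 540 * 15 * 14
= 8100 * 14
= 113400

113400


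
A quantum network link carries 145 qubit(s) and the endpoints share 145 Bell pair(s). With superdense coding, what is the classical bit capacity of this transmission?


Superdense coding allows 2 classical bits per shared entangled pair.
145 pair(s) -> 2 * 145 = 290 classical bits

290


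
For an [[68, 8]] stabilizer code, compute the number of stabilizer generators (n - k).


For an [[n,k]] stabilizer code:
Number of stabilizer generators = n - k
= 68 - 8
= 60

60


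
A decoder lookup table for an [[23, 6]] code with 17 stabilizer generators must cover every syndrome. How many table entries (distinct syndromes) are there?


Each stabilizer generator gives a binary (+1 or -1) measurement outcome.
With 17 independent generators:
Total syndromes = 2^17
= 131072

131072


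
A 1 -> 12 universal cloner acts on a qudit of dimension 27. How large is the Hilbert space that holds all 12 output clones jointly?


Output space = H^(tensor 12) where dim(H) = 27
dim = 27^12
= 729 (after 2 factors)
= 19683 (after 3 factors)
= 531441 (after 4 factors)
= 14348907 (after 5 factors)
= 387420489 (after 6 factors)
= 10460353203 (after 7 factors)
= 282429536481 (after 8 factors)
= 7625597484987 (after 9 factors)
= 205891132094649 (after 10 factors)
= 5559060566555523 (after 11 factors)
= 150094635296999121 (after 12 factors)
= 150094635296999121

150094635296999121


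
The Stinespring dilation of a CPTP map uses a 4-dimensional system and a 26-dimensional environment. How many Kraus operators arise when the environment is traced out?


Tracing out the environment in an orthonormal basis {|i>_E} gives Kraus operators K_i = <i|_E U |0>_E.
Number of Kraus operators = dim(H_env) = d_env
= 26

26


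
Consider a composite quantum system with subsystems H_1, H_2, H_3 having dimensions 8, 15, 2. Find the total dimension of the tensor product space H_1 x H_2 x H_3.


dim(H_1 x H_2 x H_3) = 8 * 15 * 2
= 120 * 2
= 240

240


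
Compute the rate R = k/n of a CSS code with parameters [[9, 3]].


Code rate R = k/n
= 3/9
= 0.3333

0.3333


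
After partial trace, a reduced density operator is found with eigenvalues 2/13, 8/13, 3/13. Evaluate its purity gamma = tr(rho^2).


tr(rho^2) = sum of eigenvalues squared
= (2/13)^2 + (8/13)^2 + (3/13)^2
= (4 + 64 + 9) / 169
= 77/169
= 0.4556

0.4556


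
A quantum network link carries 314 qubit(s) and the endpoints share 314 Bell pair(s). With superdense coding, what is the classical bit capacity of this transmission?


Superdense coding allows 2 classical bits per shared entangled pair.
314 pair(s) -> 2 * 314 = 628 classical bits

628


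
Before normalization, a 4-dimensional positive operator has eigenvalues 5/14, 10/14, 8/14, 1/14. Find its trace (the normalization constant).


tr(M) = sum of eigenvalues
= 5/14 + 10/14 + 8/14 + 1/14
= 24/14
= 1.7143

1.7143


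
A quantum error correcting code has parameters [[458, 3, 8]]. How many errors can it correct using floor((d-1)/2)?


Code parameters: [[458, 3, 8]], distance d = 8.
Number of correctable errors = floor((d-1)/2)
= floor((8 - 1)/2)
= floor(7/2)
= 3

3


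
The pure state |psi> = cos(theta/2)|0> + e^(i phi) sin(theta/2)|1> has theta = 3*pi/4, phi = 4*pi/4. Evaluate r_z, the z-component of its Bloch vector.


theta = 2.3562, phi = 3.1416
r_z = cos(theta) = -0.7071

-0.7071


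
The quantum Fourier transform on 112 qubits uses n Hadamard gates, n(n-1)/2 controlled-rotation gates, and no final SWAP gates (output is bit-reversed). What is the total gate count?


Hadamard gates: 112
Controlled rotations: n*(n-1)/2 = 112*111/2 = 6216
SWAP gates: 0 (omitted)
Total = 112 + 6216
= 6328

6328


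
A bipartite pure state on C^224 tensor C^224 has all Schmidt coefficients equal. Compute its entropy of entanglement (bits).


For a maximally entangled state in d x d:
S = log2(d) = log2(224)
= 7.8074

7.8074


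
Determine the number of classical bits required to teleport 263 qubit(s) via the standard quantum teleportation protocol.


Quantum teleportation requires 2 classical bits per qubit teleported.
263 qubit(s) -> 2 * 263 = 526 classical bits

526


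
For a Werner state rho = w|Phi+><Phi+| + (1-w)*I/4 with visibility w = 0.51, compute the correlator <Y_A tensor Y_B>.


|Phi+> = (|00> + |11>)/sqrt(2)
For the pure Bell state, <Y_A Y_B> = -1 (Bell-state Pauli correlator).
The maximally-mixed part I/4 has tr(I/4 * P tensor P) = 0 for any traceless Pauli P.
So <Y_A Y_B>_rho = w * (-1) + (1 - w) * 0
= 0.51 * (-1)
= -0.5100

-0.5100


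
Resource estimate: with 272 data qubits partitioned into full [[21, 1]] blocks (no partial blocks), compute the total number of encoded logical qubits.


Each code block uses 21 physical qubits for 1 logical qubit(s).
Number of complete blocks = floor(272 / 21) = 12
Logical qubits = 12 * 1
= 12

12


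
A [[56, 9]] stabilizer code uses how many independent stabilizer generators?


For an [[n,k]] stabilizer code:
Number of stabilizer generators = n - k
= 56 - 9
= 47

47


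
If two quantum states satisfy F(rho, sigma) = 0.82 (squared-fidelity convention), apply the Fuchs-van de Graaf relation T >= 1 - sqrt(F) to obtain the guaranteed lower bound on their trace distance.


Fuchs-van de Graaf (squared-fidelity convention): 1 - sqrt(F) <= T <= sqrt(1 - F).
Lower bound: T >= 1 - sqrt(F)
sqrt(F) = sqrt(0.82) = 0.9055
T >= 1 - 0.9055
T >= 0.0945

0.0945


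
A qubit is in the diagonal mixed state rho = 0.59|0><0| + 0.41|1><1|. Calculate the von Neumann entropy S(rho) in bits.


S = -p*log2(p) - (1-p)*log2(1-p)
p = 0.5900, 1-p = 0.4100
= -0.5900 * log2(0.5900) - 0.4100 * log2(0.4100)
= -(-0.4491) - (-0.5274)
= 0.9765

0.9765


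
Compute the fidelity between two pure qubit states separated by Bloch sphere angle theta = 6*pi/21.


For states separated by angle theta on Bloch sphere:
F = cos^2(theta/2)
theta = 6*pi/21 = 0.8976
theta/2 = 0.4488
cos(theta/2) = 0.9010
F = 0.8117

0.8117


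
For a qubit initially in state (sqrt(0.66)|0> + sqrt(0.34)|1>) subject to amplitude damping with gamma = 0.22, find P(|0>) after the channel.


For amplitude damping with parameter gamma on state sqrt(a)|0> + sqrt(b)|1>:
alpha^2 = 0.66, beta^2 = 0.34
P(|0>) = alpha^2 + gamma * beta^2
= 0.66 + 0.22 * 0.34
= 0.66 + 0.0748
= 0.7348

0.7348


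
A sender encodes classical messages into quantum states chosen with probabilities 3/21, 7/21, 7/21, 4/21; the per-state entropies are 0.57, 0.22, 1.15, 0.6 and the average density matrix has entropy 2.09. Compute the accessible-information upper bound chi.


chi = S(rho) - sum_i p_i * S(rho_i)
Weighted entropy = 3/21 * 0.57 + 7/21 * 0.22 + 7/21 * 1.15 + 4/21 * 0.6
= 0.6524
chi = 2.09 - 0.6524
= 1.4376

1.4376


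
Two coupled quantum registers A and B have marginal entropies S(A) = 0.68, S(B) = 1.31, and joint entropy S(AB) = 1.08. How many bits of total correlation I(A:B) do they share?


I(A:B) = S(A) + S(B) - S(AB)
= 0.68 + 1.31 - 1.08
= 0.9100

0.9100


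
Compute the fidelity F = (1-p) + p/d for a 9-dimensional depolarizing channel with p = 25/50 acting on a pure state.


F = (1-p) + p/d
= (1 - 0.5000) + 0.5000/9
= 0.5000 + 0.0556
= 0.5556

0.5556


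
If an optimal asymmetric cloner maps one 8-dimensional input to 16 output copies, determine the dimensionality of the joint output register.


Output space = H^(tensor 16) where dim(H) = 8
dim = 8^16
= 64 (after 2 factors)
= 512 (after 3 factors)
= 4096 (after 4 factors)
= 32768 (after 5 factors)
= 262144 (after 6 factors)
= 2097152 (after 7 factors)
= 16777216 (after 8 factors)
= 134217728 (after 9 factors)
= 1073741824 (after 10 factors)
= 8589934592 (after 11 factors)
= 68719476736 (after 12 factors)
= 549755813888 (after 13 factors)
= 4398046511104 (after 14 factors)
= 35184372088832 (after 15 factors)
= 281474976710656 (after 16 factors)
= 281474976710656

281474976710656


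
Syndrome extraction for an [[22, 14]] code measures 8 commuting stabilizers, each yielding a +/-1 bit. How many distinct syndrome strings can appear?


Each stabilizer generator gives a binary (+1 or -1) measurement outcome.
With 8 independent generators:
Total syndromes = 2^8
= 256

256


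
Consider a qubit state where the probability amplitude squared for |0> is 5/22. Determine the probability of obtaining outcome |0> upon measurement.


|alpha|^2 = 5/22 = 0.2273
|beta|^2 = 1 - 5/22 = 17/22 = 0.7727
P(|0>) = |alpha|^2 = 0.2273

0.2273


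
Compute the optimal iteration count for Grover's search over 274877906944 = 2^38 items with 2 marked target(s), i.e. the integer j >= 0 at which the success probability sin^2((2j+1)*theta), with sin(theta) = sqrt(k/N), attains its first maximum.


After j Grover iterations the success probability is P(j) = sin^2((2j+1)*theta), where sin(theta) = sqrt(k/N).
N = 2^38 = 274877906944, k = 2
sin(theta) = sqrt(k/N) = 2.697398305e-06
theta = arcsin(sqrt(k/N)) = 2.697398305e-06 rad
P(j) reaches its first maximum when (2j+1)*theta is as close as possible to pi/2, i.e. j = round(pi/(4*theta) - 1/2).
pi/(4*theta) - 1/2 = 291168.2762
(For comparison, the common estimate pi/4 * sqrt(N/k) = 291168.7762; the exact maximiser is used here.)
Optimal iterations = 291168

291168


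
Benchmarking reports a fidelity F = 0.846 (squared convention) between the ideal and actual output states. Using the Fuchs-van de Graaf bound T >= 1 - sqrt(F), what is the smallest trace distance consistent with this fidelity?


Fuchs-van de Graaf (squared-fidelity convention): 1 - sqrt(F) <= T <= sqrt(1 - F).
Lower bound: T >= 1 - sqrt(F)
sqrt(F) = sqrt(0.846) = 0.9198
T >= 1 - 0.9198
T >= 0.0802

0.0802


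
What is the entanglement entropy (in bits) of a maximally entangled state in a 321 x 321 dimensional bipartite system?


For a maximally entangled state in d x d:
S = log2(d) = log2(321)
= 8.3264

8.3264


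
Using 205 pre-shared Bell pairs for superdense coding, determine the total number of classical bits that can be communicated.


Superdense coding allows 2 classical bits per shared entangled pair.
205 pair(s) -> 2 * 205 = 410 classical bits

410


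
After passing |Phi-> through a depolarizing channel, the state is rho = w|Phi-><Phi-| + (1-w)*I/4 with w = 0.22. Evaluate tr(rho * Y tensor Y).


|Phi-> = (|00> - |11>)/sqrt(2)
For the pure Bell state, <Y_A Y_B> = +1 (Bell-state Pauli correlator).
The maximally-mixed part I/4 has tr(I/4 * P tensor P) = 0 for any traceless Pauli P.
So <Y_A Y_B>_rho = w * (+1) + (1 - w) * 0
= 0.22 * (+1)
= 0.2200

0.2200


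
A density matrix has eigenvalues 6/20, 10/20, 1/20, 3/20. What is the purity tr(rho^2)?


tr(rho^2) = sum of eigenvalues squared
= (6/20)^2 + (10/20)^2 + (1/20)^2 + (3/20)^2
= (36 + 100 + 1 + 9) / 400
= 146/400
= 0.3650

0.3650


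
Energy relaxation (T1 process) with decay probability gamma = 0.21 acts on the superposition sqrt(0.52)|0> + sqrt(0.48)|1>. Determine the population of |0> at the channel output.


For amplitude damping with parameter gamma on state sqrt(a)|0> + sqrt(b)|1>:
alpha^2 = 0.52, beta^2 = 0.48
P(|0>) = alpha^2 + gamma * beta^2
= 0.52 + 0.21 * 0.48
= 0.52 + 0.1008
= 0.6208

0.6208


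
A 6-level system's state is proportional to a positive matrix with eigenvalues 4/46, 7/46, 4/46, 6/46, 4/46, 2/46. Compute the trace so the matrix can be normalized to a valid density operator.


tr(M) = sum of eigenvalues
= 4/46 + 7/46 + 4/46 + 6/46 + 4/46 + 2/46
= 27/46
= 0.5870

0.5870


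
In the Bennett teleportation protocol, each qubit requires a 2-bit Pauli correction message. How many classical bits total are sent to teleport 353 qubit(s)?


Quantum teleportation requires 2 classical bits per qubit teleported.
353 qubit(s) -> 2 * 353 = 706 classical bits

706


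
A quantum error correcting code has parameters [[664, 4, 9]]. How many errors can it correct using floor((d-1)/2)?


Code parameters: [[664, 4, 9]], distance d = 9.
Number of correctable errors = floor((d-1)/2)
= floor((9 - 1)/2)
= floor(8/2)
= 4

4


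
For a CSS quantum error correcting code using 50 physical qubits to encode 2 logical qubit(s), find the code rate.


Code rate R = k/n
= 2/50
= 0.0400

0.0400


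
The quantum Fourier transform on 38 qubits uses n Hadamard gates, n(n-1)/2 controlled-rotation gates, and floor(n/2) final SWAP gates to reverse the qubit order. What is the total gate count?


Hadamard gates: 38
Controlled rotations: n*(n-1)/2 = 38*37/2 = 703
SWAP gates: floor(n/2) = floor(38/2) = 19
Total = 38 + 703 + 19
= 760

760


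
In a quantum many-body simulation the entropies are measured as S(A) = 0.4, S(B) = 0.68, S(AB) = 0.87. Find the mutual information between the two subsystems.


I(A:B) = S(A) + S(B) - S(AB)
= 0.4 + 0.68 - 0.87
= 0.2100

0.2100


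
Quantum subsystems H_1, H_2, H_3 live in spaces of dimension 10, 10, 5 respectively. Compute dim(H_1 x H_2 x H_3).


dim(H_1 x H_2 x H_3) = 10 * 10 * 5
= 100 * 5
= 500

500


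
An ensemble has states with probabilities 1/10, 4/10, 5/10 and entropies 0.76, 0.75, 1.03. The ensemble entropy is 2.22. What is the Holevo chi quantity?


chi = S(rho) - sum_i p_i * S(rho_i)
Weighted entropy = 1/10 * 0.76 + 4/10 * 0.75 + 5/10 * 1.03
= 0.8910
chi = 2.22 - 0.8910
= 1.3290

1.3290


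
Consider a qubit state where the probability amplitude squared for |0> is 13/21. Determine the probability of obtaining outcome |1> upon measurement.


|alpha|^2 = 13/21 = 0.6190
|beta|^2 = 1 - 13/21 = 8/21 = 0.3810
P(|1>) = |beta|^2 = 0.3810

0.3810


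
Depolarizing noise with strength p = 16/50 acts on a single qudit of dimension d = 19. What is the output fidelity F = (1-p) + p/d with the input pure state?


F = (1-p) + p/d
= (1 - 0.3200) + 0.3200/19
= 0.6800 + 0.0168
= 0.6968

0.6968


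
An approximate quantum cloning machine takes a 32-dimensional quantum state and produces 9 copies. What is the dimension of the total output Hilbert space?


Output space = H^(tensor 9) where dim(H) = 32
dim = 32^9
= 1024 (after 2 factors)
= 32768 (after 3 factors)
= 1048576 (after 4 factors)
= 33554432 (after 5 factors)
= 1073741824 (after 6 factors)
= 34359738368 (after 7 factors)
= 1099511627776 (after 8 factors)
= 35184372088832 (after 9 factors)
= 35184372088832

35184372088832


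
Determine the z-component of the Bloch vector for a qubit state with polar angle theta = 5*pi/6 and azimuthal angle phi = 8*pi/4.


theta = 2.6180, phi = 6.2832
r_z = cos(theta) = -0.8660

-0.8660


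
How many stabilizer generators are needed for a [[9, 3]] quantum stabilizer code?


For an [[n,k]] stabilizer code:
Number of stabilizer generators = n - k
= 9 - 3
= 6

6


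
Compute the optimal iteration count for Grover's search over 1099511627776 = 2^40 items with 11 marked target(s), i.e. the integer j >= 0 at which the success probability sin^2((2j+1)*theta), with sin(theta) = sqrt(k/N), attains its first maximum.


After j Grover iterations the success probability is P(j) = sin^2((2j+1)*theta), where sin(theta) = sqrt(k/N).
N = 2^40 = 1099511627776, k = 11
sin(theta) = sqrt(k/N) = 3.16297988e-06
theta = arcsin(sqrt(k/N)) = 3.16297988e-06 rad
P(j) reaches its first maximum when (2j+1)*theta is as close as possible to pi/2, i.e. j = round(pi/(4*theta) - 1/2).
pi/(4*theta) - 1/2 = 248309.0667
(For comparison, the common estimate pi/4 * sqrt(N/k) = 248309.5667; the exact maximiser is used here.)
Optimal iterations = 248309

248309


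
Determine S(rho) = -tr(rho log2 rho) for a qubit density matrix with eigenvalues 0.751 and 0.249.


S = -p*log2(p) - (1-p)*log2(1-p)
p = 0.7510, 1-p = 0.2490
= -0.7510 * log2(0.7510) - 0.2490 * log2(0.2490)
= -(-0.3102) - (-0.4994)
= 0.8097

0.8097


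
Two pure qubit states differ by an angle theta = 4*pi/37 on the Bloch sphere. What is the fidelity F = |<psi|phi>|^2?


For states separated by angle theta on Bloch sphere:
F = cos^2(theta/2)
theta = 4*pi/37 = 0.3396
theta/2 = 0.1698
cos(theta/2) = 0.9856
F = 0.9714

0.9714


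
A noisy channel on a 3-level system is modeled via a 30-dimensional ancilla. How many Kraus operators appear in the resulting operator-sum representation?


Tracing out the environment in an orthonormal basis {|i>_E} gives Kraus operators K_i = <i|_E U |0>_E.
Number of Kraus operators = dim(H_env) = d_env
= 30

30


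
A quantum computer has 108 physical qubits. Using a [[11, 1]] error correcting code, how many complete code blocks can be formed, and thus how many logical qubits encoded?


Each code block uses 11 physical qubits for 1 logical qubit(s).
Number of complete blocks = floor(108 / 11) = 9
Logical qubits = 9 * 1
= 9

9


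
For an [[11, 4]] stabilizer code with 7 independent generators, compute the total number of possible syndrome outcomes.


Each stabilizer generator gives a binary (+1 or -1) measurement outcome.
With 7 independent generators:
Total syndromes = 2^7
= 128

128


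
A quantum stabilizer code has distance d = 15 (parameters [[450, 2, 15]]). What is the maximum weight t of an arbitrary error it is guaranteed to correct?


Code parameters: [[450, 2, 15]], distance d = 15.
Number of correctable errors = floor((d-1)/2)
= floor((15 - 1)/2)
= floor(14/2)
= 7

7


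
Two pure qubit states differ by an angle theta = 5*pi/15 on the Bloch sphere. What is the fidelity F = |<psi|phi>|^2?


For states separated by angle theta on Bloch sphere:
F = cos^2(theta/2)
theta = 5*pi/15 = 1.0472
theta/2 = 0.5236
cos(theta/2) = 0.8660
F = 0.7500

0.7500


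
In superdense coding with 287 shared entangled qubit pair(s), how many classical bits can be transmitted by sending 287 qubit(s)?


Superdense coding allows 2 classical bits per shared entangled pair.
287 pair(s) -> 2 * 287 = 574 classical bits

574


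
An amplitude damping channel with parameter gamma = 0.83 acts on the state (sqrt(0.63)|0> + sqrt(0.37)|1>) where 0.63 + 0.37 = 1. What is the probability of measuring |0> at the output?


For amplitude damping with parameter gamma on state sqrt(a)|0> + sqrt(b)|1>:
alpha^2 = 0.63, beta^2 = 0.37
P(|0>) = alpha^2 + gamma * beta^2
= 0.63 + 0.83 * 0.37
= 0.63 + 0.3071
= 0.9371

0.9371


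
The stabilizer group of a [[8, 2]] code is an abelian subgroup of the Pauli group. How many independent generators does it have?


For an [[n,k]] stabilizer code:
Number of stabilizer generators = n - k
= 8 - 2
= 6

6


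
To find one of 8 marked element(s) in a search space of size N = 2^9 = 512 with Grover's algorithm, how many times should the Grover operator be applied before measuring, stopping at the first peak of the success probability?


After j Grover iterations the success probability is P(j) = sin^2((2j+1)*theta), where sin(theta) = sqrt(k/N).
N = 2^9 = 512, k = 8
sin(theta) = sqrt(k/N) = 0.125
theta = arcsin(sqrt(k/N)) = 0.1253278312 rad
P(j) reaches its first maximum when (2j+1)*theta is as close as possible to pi/2, i.e. j = round(pi/(4*theta) - 1/2).
pi/(4*theta) - 1/2 = 5.7667
(For comparison, the common estimate pi/4 * sqrt(N/k) = 6.2832; the exact maximiser is used here.)
Optimal iterations = 6

6


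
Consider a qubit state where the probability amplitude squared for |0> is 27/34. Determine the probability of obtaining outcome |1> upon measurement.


|alpha|^2 = 27/34 = 0.7941
|beta|^2 = 1 - 27/34 = 7/34 = 0.2059
P(|1>) = |beta|^2 = 0.2059

0.2059


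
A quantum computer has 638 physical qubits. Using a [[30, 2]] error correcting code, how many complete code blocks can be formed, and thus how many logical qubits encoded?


Each code block uses 30 physical qubits for 2 logical qubit(s).
Number of complete blocks = floor(638 / 30) = 21
Logical qubits = 21 * 2
= 42

42


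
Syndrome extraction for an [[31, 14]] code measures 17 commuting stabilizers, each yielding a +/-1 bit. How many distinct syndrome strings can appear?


Each stabilizer generator gives a binary (+1 or -1) measurement outcome.
With 17 independent generators:
Total syndromes = 2^17
= 131072

131072


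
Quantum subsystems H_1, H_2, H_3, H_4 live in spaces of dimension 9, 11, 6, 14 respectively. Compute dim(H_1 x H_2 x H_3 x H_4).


dim(H_1 x H_2 x H_3 x H_4) = 9 * 11 * 6 * 14
= 99 * 6 * 14
= 594 * 14
= 8316

8316


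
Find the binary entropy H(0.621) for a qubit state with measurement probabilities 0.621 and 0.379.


S = -p*log2(p) - (1-p)*log2(1-p)
p = 0.6210, 1-p = 0.3790
= -0.6210 * log2(0.6210) - 0.3790 * log2(0.3790)
= -(-0.4268) - (-0.5305)
= 0.9573

0.9573


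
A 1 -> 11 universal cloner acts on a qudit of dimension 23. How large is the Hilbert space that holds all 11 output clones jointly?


Output space = H^(tensor 11) where dim(H) = 23
dim = 23^11
= 529 (after 2 factors)
= 12167 (after 3 factors)
= 279841 (after 4 factors)
= 6436343 (after 5 factors)
= 148035889 (after 6 factors)
= 3404825447 (after 7 factors)
= 78310985281 (after 8 factors)
= 1801152661463 (after 9 factors)
= 41426511213649 (after 10 factors)
= 952809757913927 (after 11 factors)
= 952809757913927

952809757913927


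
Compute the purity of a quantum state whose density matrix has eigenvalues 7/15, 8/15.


tr(rho^2) = sum of eigenvalues squared
= (7/15)^2 + (8/15)^2
= (49 + 64) / 225
= 113/225
= 0.5022

0.5022


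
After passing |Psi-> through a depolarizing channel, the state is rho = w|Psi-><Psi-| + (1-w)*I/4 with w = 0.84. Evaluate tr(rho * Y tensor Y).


|Psi-> = (|01> - |10>)/sqrt(2)
For the pure Bell state, <Y_A Y_B> = -1 (Bell-state Pauli correlator).
The maximally-mixed part I/4 has tr(I/4 * P tensor P) = 0 for any traceless Pauli P.
So <Y_A Y_B>_rho = w * (-1) + (1 - w) * 0
= 0.84 * (-1)
= -0.8400

-0.8400


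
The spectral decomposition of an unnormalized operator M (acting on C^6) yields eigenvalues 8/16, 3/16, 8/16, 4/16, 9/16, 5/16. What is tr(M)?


tr(M) = sum of eigenvalues
= 8/16 + 3/16 + 8/16 + 4/16 + 9/16 + 5/16
= 37/16
= 2.3125

2.3125


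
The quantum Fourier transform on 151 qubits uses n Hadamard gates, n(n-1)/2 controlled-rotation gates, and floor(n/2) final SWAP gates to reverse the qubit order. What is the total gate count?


Hadamard gates: 151
Controlled rotations: n*(n-1)/2 = 151*150/2 = 11325
SWAP gates: floor(n/2) = floor(151/2) = 75
Total = 151 + 11325 + 75
= 11551

11551


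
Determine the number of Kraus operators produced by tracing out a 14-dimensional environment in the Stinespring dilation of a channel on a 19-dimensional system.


Tracing out the environment in an orthonormal basis {|i>_E} gives Kraus operators K_i = <i|_E U |0>_E.
Number of Kraus operators = dim(H_env) = d_env
= 14

14


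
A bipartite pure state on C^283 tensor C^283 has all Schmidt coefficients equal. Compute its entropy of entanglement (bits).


For a maximally entangled state in d x d:
S = log2(d) = log2(283)
= 8.1447

8.1447


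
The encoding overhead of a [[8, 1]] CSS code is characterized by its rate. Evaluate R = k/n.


Code rate R = k/n
= 1/8
= 0.1250

0.1250


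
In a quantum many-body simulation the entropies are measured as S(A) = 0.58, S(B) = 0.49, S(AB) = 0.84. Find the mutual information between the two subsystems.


I(A:B) = S(A) + S(B) - S(AB)
= 0.58 + 0.49 - 0.84
= 0.2300

0.2300


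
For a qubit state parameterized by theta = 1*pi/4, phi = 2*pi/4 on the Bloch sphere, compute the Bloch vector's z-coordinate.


theta = 0.7854, phi = 1.5708
r_z = cos(theta) = 0.7071

0.7071


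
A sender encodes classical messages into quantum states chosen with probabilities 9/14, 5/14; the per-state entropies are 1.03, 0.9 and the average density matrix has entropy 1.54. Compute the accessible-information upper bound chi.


chi = S(rho) - sum_i p_i * S(rho_i)
Weighted entropy = 9/14 * 1.03 + 5/14 * 0.9
= 0.9836
chi = 1.54 - 0.9836
= 0.5564

0.5564


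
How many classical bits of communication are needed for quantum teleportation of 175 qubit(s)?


Quantum teleportation requires 2 classical bits per qubit teleported.
175 qubit(s) -> 2 * 175 = 350 classical bits

350


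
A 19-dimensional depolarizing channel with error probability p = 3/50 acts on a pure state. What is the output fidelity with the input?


F = (1-p) + p/d
= (1 - 0.0600) + 0.0600/19
= 0.9400 + 0.0032
= 0.9432

0.9432


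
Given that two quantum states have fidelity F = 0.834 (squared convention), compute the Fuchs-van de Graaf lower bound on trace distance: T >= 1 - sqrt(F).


Fuchs-van de Graaf (squared-fidelity convention): 1 - sqrt(F) <= T <= sqrt(1 - F).
Lower bound: T >= 1 - sqrt(F)
sqrt(F) = sqrt(0.834) = 0.9132
T >= 1 - 0.9132
T >= 0.0868

0.0868


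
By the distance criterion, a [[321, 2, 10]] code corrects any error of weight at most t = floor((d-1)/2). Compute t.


Code parameters: [[321, 2, 10]], distance d = 10.
Number of correctable errors = floor((d-1)/2)
= floor((10 - 1)/2)
= floor(9/2)
= 4

4


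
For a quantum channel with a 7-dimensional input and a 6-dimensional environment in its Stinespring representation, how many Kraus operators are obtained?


Tracing out the environment in an orthonormal basis {|i>_E} gives Kraus operators K_i = <i|_E U |0>_E.
Number of Kraus operators = dim(H_env) = d_env
= 6

6
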